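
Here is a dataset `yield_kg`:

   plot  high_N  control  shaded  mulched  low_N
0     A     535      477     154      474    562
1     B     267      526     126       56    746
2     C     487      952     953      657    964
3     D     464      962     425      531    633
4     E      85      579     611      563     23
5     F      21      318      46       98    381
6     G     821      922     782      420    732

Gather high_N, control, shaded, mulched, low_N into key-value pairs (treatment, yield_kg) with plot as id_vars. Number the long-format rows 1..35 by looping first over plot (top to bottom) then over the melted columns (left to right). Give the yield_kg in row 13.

35 rows total (7 × 5). Row 13: index ⌊(13-1)/5⌋ = 2 into plot → C; (13-1) mod 5 = 2 into the melted columns → shaded.
So row 13 is (C, shaded, 953); yield_kg = 953.

953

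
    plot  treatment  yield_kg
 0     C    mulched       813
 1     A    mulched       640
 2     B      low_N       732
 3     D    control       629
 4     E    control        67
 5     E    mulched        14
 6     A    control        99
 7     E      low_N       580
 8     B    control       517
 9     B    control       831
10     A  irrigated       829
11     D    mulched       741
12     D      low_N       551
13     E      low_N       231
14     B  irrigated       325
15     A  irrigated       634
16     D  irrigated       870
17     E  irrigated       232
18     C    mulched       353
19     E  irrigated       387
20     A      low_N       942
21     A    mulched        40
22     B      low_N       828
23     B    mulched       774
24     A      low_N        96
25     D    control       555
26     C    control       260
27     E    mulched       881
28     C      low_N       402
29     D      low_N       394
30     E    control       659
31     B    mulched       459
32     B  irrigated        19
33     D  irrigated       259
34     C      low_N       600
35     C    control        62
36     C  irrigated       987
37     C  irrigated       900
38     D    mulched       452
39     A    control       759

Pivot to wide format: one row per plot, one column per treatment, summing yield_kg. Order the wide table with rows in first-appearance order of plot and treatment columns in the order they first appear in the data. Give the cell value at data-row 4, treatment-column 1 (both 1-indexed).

With rows in first-appearance order of plot, row 4 is plot=D. treatment columns in first-appearance order: mulched, low_N, control, irrigated; column 1 is mulched.
Long rows with plot=D, treatment=mulched: 741 + 452 = 1193.

1193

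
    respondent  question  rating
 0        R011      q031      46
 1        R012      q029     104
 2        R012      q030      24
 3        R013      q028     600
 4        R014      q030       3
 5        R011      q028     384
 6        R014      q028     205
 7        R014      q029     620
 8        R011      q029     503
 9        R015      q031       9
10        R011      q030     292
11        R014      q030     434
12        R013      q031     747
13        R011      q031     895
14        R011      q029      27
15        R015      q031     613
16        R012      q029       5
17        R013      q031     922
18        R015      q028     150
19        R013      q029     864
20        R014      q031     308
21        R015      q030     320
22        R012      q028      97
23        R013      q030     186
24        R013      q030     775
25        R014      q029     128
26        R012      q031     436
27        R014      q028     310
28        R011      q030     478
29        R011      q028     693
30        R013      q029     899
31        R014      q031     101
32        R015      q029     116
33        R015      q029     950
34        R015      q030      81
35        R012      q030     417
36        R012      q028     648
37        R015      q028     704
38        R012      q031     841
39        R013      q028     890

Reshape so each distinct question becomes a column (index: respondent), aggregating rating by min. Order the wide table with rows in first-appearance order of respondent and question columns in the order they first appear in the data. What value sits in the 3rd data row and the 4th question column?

With rows in first-appearance order of respondent, row 3 is respondent=R013. question columns in first-appearance order: q031, q029, q030, q028; column 4 is q028.
Long rows with respondent=R013, question=q028: min(600, 890) = 600.

600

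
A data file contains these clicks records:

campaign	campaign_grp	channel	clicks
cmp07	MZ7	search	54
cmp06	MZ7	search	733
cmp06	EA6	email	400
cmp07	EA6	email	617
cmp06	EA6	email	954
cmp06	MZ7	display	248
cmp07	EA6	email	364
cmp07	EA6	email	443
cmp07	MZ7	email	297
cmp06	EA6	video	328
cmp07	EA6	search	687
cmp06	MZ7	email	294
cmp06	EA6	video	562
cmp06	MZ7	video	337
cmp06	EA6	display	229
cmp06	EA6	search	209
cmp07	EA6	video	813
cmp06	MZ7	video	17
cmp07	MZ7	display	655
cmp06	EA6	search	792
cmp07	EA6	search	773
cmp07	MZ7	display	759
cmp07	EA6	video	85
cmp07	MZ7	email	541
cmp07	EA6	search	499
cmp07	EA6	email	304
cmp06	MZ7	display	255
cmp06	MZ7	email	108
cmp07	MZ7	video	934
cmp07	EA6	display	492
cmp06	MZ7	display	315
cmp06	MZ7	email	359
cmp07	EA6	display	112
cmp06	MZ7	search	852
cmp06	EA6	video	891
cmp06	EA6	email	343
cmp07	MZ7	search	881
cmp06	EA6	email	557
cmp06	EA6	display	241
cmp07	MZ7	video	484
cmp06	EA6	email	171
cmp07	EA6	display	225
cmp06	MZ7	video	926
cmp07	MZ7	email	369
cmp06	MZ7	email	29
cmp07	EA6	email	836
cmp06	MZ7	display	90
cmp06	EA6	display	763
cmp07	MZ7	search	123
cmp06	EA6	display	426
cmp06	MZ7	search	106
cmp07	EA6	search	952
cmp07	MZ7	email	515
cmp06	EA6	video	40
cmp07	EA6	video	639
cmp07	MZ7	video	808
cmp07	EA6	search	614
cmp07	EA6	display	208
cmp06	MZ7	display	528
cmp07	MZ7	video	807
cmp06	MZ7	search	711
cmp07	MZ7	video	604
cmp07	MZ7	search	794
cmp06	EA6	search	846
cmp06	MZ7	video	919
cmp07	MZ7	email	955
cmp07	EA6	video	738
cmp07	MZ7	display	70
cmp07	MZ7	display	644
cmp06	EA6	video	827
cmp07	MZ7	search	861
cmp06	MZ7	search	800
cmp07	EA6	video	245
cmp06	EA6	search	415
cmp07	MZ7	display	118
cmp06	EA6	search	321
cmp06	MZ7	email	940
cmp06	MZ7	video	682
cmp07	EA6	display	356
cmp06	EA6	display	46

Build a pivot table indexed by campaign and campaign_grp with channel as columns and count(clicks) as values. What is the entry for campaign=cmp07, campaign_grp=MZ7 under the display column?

5

Rows with campaign=cmp07, campaign_grp=MZ7 and channel=display: clicks values are 655, 759, 70, 644, 118.
5 rows match — count = 5.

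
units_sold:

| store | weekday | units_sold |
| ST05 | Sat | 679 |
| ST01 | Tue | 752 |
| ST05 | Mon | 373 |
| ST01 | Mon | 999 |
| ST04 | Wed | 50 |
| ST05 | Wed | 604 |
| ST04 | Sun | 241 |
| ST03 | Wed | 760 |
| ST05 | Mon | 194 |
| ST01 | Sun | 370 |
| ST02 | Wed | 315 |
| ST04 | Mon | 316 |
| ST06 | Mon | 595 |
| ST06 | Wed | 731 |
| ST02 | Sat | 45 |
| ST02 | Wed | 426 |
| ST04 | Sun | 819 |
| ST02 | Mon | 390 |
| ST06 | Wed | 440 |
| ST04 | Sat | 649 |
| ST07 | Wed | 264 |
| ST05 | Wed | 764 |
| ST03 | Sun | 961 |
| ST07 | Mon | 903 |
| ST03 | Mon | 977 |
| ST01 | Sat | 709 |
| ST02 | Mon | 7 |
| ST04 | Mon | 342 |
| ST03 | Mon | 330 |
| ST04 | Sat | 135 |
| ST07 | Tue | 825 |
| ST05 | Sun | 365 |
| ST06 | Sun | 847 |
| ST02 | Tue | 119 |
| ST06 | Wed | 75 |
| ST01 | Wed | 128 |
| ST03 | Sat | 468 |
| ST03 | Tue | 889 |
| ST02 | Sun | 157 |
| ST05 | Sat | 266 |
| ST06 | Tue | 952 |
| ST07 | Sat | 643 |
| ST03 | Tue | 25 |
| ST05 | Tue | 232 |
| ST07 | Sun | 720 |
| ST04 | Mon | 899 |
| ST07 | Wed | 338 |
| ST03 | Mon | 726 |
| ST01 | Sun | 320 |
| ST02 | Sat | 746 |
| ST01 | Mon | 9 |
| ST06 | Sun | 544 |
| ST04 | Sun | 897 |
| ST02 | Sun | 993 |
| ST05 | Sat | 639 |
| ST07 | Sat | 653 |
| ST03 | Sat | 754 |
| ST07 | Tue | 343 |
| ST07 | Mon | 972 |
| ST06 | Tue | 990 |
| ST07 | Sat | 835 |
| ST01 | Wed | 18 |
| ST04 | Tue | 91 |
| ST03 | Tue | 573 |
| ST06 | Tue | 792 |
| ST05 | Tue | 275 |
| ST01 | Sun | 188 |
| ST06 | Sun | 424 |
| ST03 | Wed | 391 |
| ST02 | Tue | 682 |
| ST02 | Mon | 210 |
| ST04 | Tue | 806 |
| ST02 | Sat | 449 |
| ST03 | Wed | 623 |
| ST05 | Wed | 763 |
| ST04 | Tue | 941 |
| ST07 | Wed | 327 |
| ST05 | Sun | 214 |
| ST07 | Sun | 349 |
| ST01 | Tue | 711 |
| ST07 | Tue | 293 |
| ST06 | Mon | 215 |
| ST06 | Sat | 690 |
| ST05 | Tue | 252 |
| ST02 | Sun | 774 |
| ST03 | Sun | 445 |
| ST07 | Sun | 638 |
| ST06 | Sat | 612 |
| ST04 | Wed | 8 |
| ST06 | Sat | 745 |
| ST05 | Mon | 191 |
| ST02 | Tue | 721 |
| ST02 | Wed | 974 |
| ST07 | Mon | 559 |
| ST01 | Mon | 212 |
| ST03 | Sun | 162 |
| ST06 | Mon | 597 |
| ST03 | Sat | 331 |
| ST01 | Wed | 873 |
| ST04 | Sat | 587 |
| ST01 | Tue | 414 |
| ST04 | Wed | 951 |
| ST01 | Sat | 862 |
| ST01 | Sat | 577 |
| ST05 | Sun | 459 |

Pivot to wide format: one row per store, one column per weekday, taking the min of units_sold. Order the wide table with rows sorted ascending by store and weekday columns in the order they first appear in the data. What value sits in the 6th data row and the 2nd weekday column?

With rows sorted ascending by store, row 6 is store=ST06. weekday columns in first-appearance order: Sat, Tue, Mon, Wed, Sun; column 2 is Tue.
Long rows with store=ST06, weekday=Tue: min(952, 990, 792) = 792.

792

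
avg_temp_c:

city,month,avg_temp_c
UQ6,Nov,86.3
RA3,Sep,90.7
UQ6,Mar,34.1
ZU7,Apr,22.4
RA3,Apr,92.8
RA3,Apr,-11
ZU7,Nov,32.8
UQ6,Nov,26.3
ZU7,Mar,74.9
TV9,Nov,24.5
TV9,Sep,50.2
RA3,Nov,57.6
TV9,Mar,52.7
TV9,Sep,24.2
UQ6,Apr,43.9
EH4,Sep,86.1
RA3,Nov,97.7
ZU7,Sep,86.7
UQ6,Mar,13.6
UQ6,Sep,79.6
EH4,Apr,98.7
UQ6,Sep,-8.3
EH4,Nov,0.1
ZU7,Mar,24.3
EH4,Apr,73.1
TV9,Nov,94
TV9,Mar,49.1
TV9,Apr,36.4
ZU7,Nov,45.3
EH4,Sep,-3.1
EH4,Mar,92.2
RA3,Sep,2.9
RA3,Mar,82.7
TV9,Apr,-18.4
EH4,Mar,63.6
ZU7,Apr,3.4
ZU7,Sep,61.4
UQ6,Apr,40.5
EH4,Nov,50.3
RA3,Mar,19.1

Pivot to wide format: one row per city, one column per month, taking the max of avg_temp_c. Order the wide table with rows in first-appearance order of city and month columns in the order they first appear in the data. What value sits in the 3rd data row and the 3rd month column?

With rows in first-appearance order of city, row 3 is city=ZU7. month columns in first-appearance order: Nov, Sep, Mar, Apr; column 3 is Mar.
Long rows with city=ZU7, month=Mar: max(74.9, 24.3) = 74.9.

74.9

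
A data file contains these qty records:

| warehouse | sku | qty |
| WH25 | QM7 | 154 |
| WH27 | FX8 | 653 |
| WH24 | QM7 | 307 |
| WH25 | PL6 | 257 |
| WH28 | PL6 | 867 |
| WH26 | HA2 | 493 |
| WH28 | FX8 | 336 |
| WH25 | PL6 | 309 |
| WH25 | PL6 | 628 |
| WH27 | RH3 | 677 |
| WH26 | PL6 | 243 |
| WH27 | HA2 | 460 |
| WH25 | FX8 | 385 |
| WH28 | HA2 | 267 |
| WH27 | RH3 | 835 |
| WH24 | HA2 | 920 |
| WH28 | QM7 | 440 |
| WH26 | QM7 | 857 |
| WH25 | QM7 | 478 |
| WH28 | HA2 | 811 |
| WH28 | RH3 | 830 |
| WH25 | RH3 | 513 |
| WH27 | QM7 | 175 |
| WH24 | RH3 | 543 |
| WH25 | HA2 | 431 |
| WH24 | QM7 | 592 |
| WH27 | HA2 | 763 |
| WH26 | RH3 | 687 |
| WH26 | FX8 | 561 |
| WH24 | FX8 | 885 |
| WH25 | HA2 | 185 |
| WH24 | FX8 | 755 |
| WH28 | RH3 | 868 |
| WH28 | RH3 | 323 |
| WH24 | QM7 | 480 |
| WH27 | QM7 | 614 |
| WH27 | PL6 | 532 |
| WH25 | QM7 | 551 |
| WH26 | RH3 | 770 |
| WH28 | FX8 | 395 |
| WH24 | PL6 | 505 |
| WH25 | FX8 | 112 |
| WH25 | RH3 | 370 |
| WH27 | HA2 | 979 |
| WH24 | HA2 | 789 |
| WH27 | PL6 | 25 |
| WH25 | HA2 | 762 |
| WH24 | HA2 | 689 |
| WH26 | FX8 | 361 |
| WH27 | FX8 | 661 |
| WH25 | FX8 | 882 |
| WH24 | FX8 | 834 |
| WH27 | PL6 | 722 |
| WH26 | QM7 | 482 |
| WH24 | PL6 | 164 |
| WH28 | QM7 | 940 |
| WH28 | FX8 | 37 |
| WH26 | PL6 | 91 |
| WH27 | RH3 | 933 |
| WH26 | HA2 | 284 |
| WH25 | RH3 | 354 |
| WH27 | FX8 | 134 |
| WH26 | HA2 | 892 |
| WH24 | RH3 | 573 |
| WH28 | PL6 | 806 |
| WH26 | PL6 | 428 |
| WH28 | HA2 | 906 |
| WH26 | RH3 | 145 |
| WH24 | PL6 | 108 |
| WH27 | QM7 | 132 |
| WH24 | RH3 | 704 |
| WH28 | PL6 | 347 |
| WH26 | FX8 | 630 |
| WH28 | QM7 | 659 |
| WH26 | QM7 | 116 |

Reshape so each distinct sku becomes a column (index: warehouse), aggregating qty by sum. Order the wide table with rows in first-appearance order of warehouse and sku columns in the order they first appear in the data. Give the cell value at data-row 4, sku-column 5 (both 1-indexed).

2021

With rows in first-appearance order of warehouse, row 4 is warehouse=WH28. sku columns in first-appearance order: QM7, FX8, PL6, HA2, RH3; column 5 is RH3.
Long rows with warehouse=WH28, sku=RH3: 830 + 868 + 323 = 2021.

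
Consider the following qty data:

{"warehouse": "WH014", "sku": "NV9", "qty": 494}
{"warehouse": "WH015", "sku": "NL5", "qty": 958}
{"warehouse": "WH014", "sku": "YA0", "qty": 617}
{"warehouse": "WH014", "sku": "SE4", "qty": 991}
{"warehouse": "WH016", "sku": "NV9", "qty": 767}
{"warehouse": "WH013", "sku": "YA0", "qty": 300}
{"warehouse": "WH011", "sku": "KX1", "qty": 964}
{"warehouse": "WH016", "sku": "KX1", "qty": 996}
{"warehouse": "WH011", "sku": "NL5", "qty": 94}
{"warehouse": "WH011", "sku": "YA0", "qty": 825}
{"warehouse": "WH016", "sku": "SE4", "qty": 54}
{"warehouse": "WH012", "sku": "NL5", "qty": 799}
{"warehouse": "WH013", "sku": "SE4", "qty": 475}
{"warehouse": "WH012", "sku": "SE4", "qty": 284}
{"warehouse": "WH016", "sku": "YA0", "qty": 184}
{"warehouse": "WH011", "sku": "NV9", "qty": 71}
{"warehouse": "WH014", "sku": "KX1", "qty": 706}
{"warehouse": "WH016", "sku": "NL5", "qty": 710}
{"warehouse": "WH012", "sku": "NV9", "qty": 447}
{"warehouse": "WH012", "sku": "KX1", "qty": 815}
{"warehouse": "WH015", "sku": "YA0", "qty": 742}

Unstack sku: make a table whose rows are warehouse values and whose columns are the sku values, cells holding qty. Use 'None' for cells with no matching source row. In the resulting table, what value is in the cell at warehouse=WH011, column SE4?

None

No long-format row has warehouse=WH011 and sku=SE4, so the cell is None.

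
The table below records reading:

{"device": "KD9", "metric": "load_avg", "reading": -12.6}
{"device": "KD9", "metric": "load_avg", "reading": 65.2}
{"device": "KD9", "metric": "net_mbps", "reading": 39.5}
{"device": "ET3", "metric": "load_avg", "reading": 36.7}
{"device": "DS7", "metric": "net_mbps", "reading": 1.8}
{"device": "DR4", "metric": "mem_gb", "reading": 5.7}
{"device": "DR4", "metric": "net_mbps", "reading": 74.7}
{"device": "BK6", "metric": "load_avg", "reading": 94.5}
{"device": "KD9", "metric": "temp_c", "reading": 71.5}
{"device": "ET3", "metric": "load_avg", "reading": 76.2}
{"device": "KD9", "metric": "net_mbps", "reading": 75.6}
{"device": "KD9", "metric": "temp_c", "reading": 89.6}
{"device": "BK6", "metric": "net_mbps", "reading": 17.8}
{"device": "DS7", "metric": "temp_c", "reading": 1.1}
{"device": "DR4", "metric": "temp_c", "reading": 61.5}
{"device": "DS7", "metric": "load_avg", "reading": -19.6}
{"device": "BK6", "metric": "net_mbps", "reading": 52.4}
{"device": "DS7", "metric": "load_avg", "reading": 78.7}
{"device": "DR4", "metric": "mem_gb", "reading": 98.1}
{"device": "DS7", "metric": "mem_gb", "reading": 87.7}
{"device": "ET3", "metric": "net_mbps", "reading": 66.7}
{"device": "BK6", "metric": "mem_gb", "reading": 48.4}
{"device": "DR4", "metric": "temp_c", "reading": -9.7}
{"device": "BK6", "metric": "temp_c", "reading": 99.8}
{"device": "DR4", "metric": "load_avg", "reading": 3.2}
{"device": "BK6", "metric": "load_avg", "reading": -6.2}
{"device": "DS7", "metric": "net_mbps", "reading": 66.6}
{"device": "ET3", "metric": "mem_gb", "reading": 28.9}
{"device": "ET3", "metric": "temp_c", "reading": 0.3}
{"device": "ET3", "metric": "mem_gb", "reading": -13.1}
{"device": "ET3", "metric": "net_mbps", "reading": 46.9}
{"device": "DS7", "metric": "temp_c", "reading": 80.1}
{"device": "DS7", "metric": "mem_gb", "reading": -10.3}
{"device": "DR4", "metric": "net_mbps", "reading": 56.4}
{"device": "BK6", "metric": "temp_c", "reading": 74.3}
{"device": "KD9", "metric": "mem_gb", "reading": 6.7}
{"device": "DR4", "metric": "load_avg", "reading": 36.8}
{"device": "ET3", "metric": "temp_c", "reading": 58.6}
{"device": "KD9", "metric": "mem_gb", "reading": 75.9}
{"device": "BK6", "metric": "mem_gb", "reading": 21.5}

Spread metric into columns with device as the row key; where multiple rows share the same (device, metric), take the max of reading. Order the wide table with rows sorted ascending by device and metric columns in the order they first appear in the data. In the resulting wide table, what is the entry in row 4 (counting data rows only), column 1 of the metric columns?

76.2

With rows sorted ascending by device, row 4 is device=ET3. metric columns in first-appearance order: load_avg, net_mbps, mem_gb, temp_c; column 1 is load_avg.
Long rows with device=ET3, metric=load_avg: max(36.7, 76.2) = 76.2.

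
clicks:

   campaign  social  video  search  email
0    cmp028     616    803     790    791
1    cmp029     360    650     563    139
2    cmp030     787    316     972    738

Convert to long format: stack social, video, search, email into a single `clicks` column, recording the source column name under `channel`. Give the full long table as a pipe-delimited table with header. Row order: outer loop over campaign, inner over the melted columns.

| campaign | channel | clicks |
| cmp028 | social | 616 |
| cmp028 | video | 803 |
| cmp028 | search | 790 |
| cmp028 | email | 791 |
| cmp029 | social | 360 |
| cmp029 | video | 650 |
| cmp029 | search | 563 |
| cmp029 | email | 139 |
| cmp030 | social | 787 |
| cmp030 | video | 316 |
| cmp030 | search | 972 |
| cmp030 | email | 738 |

Each (campaign, column) pair becomes one row: 3 × 4 = 12 rows.
For example, (cmp028, social) → clicks=616.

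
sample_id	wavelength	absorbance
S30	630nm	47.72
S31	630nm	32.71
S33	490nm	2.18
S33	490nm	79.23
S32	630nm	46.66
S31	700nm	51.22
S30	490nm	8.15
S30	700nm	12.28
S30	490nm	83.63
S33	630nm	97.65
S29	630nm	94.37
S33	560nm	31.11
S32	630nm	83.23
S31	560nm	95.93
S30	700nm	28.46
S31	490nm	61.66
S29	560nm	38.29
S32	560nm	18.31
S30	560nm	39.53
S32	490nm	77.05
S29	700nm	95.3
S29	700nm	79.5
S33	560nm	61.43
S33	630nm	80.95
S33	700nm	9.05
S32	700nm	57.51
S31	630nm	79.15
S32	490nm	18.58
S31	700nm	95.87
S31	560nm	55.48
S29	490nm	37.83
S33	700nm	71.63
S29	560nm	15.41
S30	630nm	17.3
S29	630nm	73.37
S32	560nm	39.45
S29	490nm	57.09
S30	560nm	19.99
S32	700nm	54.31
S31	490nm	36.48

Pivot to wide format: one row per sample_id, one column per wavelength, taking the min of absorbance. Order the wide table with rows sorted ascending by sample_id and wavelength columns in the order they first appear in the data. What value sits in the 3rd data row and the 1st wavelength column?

32.71

With rows sorted ascending by sample_id, row 3 is sample_id=S31. wavelength columns in first-appearance order: 630nm, 490nm, 700nm, 560nm; column 1 is 630nm.
Long rows with sample_id=S31, wavelength=630nm: min(32.71, 79.15) = 32.71.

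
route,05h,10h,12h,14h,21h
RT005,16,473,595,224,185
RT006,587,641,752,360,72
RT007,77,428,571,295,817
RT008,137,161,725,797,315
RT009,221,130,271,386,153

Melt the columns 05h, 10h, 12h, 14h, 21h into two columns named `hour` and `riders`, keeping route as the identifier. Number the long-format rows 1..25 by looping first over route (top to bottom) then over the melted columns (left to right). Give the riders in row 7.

641

25 rows total (5 × 5). Row 7: index ⌊(7-1)/5⌋ = 1 into route → RT006; (7-1) mod 5 = 1 into the melted columns → 10h.
So row 7 is (RT006, 10h, 641); riders = 641.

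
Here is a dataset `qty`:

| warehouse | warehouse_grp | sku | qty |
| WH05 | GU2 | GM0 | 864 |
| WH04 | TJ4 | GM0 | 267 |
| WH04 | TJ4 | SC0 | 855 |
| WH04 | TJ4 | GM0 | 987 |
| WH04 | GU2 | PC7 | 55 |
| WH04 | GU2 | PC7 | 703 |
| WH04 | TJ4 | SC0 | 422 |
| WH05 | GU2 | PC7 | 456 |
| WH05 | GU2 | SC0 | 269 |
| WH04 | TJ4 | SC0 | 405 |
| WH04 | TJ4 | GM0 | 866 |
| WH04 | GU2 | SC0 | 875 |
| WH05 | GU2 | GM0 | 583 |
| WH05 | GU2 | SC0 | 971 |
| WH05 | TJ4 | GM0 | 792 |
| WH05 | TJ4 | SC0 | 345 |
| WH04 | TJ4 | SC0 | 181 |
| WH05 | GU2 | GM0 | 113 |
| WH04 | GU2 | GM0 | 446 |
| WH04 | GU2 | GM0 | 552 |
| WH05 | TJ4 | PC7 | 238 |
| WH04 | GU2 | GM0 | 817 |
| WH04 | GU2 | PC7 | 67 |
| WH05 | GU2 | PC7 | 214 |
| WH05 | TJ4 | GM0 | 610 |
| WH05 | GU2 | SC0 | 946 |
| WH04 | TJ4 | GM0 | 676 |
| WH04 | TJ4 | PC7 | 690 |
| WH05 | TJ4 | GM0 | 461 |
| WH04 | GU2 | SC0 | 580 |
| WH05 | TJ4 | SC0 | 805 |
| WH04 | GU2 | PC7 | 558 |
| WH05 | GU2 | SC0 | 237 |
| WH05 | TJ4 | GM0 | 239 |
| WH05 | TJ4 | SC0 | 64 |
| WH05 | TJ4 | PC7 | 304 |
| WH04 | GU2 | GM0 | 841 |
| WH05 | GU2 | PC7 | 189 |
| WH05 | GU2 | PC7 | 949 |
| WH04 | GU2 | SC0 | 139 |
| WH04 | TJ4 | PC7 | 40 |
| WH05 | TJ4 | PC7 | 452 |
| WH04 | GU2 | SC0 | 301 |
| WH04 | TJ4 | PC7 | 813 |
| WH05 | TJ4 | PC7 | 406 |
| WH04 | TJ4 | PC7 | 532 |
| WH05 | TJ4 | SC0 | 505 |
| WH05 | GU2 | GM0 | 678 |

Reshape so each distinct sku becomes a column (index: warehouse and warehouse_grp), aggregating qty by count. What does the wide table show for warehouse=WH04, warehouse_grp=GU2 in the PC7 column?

4

Rows with warehouse=WH04, warehouse_grp=GU2 and sku=PC7: qty values are 55, 703, 67, 558.
4 rows match — count = 4.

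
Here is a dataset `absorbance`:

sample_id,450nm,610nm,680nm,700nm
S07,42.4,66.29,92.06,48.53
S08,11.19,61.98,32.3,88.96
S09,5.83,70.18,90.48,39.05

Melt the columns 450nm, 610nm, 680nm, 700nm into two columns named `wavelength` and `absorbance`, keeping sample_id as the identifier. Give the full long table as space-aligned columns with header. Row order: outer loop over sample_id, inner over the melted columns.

Each (sample_id, column) pair becomes one row: 3 × 4 = 12 rows.
For example, (S07, 450nm) → absorbance=42.4.

sample_id  wavelength  absorbance
S07        450nm       42.4      
S07        610nm       66.29     
S07        680nm       92.06     
S07        700nm       48.53     
S08        450nm       11.19     
S08        610nm       61.98     
S08        680nm       32.3      
S08        700nm       88.96     
S09        450nm       5.83      
S09        610nm       70.18     
S09        680nm       90.48     
S09        700nm       39.05     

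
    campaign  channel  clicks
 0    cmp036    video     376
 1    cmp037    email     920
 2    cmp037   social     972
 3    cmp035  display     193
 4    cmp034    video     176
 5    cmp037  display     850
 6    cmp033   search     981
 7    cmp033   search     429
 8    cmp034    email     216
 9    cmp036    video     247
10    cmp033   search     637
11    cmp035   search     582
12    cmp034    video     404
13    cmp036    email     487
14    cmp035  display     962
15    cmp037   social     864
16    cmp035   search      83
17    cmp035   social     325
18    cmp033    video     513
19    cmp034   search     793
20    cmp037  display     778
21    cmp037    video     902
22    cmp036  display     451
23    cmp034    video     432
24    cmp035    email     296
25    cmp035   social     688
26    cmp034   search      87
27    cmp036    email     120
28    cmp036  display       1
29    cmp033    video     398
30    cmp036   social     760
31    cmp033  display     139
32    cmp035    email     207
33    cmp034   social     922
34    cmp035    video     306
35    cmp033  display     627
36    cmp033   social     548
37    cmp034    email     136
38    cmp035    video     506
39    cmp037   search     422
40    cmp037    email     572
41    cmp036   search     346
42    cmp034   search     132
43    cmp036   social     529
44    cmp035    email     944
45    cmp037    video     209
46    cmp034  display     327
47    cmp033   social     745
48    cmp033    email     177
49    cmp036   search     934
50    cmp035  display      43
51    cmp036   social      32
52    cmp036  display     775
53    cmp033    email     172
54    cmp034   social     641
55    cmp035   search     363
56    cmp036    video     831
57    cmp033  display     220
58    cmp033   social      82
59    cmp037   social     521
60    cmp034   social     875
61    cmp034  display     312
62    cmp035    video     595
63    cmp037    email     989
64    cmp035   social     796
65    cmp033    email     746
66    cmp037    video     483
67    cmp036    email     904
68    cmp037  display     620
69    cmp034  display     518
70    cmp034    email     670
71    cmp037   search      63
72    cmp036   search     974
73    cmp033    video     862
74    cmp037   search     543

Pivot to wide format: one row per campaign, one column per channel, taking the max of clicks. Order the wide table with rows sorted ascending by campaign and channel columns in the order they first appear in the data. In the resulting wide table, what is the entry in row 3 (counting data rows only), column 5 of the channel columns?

With rows sorted ascending by campaign, row 3 is campaign=cmp035. channel columns in first-appearance order: video, email, social, display, search; column 5 is search.
Long rows with campaign=cmp035, channel=search: max(582, 83, 363) = 582.

582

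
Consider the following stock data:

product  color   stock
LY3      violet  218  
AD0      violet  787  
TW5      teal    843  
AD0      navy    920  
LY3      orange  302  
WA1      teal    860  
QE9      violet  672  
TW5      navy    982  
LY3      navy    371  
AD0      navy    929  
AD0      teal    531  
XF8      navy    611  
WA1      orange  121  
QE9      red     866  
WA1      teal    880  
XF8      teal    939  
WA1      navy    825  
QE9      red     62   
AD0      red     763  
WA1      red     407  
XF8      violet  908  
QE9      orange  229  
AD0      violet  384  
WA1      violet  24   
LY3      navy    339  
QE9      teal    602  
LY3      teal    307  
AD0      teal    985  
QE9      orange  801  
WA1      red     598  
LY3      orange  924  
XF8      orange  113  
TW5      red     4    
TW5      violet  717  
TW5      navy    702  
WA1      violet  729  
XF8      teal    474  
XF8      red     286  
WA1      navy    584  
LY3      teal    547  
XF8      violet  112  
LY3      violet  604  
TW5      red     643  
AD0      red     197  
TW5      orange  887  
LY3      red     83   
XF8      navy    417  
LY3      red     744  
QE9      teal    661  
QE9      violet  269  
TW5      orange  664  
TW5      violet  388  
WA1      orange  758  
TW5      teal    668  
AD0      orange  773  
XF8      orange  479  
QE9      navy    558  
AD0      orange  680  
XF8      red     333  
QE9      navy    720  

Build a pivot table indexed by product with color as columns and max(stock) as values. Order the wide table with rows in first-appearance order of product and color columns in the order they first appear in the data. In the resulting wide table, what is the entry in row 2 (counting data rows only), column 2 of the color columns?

With rows in first-appearance order of product, row 2 is product=AD0. color columns in first-appearance order: violet, teal, navy, orange, red; column 2 is teal.
Long rows with product=AD0, color=teal: max(531, 985) = 985.

985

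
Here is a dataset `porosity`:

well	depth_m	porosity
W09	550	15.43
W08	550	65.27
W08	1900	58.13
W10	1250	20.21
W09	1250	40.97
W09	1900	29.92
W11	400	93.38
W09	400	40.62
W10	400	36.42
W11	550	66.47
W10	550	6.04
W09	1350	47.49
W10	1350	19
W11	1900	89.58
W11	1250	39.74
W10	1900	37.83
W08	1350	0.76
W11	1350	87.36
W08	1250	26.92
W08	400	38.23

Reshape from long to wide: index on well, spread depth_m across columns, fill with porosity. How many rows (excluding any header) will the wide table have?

4

4 distinct well values → 4 rows.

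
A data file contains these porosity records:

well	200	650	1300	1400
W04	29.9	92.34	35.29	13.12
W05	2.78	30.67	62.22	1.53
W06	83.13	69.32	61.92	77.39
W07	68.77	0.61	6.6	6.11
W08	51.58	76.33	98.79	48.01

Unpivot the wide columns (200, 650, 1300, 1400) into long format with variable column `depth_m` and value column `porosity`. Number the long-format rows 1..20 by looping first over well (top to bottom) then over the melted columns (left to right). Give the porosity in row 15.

20 rows total (5 × 4). Row 15: index ⌊(15-1)/4⌋ = 3 into well → W07; (15-1) mod 4 = 2 into the melted columns → 1300.
So row 15 is (W07, 1300, 6.6); porosity = 6.6.

6.6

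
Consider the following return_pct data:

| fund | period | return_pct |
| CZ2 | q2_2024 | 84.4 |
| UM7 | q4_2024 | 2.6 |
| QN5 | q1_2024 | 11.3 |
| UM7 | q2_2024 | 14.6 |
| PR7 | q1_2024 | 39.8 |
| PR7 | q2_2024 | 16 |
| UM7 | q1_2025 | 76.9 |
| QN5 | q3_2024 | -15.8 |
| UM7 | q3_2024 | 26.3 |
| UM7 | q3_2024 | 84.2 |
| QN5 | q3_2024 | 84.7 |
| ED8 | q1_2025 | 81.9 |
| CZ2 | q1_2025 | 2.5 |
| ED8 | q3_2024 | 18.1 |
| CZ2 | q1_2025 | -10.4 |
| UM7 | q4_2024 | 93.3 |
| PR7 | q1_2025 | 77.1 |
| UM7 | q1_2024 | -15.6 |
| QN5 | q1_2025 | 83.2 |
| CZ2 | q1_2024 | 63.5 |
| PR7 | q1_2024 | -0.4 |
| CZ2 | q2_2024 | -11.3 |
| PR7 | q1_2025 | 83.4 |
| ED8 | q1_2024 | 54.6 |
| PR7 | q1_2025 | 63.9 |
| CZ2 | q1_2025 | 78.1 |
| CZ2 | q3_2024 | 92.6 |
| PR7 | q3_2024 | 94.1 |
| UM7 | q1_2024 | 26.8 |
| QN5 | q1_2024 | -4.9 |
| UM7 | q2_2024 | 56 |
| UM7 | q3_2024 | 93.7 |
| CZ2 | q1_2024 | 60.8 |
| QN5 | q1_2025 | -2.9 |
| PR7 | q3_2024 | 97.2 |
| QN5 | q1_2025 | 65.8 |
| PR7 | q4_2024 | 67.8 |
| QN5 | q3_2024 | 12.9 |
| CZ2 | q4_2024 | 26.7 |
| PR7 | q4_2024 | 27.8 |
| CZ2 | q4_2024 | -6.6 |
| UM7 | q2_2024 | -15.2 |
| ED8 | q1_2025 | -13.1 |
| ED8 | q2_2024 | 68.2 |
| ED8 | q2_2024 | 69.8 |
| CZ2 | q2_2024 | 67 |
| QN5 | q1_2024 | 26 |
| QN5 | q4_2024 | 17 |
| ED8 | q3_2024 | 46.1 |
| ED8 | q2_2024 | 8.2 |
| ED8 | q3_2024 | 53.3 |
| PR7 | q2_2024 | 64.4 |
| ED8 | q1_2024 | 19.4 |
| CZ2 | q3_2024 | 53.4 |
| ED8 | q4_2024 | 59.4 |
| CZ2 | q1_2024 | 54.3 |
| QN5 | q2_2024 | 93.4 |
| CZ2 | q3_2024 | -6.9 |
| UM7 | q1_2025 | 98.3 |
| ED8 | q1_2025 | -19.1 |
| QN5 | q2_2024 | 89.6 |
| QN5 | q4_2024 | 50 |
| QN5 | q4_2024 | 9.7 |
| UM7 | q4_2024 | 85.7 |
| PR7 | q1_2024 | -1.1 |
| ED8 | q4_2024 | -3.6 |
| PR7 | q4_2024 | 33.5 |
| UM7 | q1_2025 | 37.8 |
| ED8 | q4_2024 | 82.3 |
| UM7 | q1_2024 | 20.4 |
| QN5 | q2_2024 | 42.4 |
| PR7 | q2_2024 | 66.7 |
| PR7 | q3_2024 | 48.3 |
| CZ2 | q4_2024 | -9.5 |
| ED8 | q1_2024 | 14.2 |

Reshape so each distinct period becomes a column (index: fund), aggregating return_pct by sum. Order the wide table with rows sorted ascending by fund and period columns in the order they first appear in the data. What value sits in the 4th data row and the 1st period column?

225.4

With rows sorted ascending by fund, row 4 is fund=QN5. period columns in first-appearance order: q2_2024, q4_2024, q1_2024, q1_2025, q3_2024; column 1 is q2_2024.
Long rows with fund=QN5, period=q2_2024: 93.4 + 89.6 + 42.4 = 225.4.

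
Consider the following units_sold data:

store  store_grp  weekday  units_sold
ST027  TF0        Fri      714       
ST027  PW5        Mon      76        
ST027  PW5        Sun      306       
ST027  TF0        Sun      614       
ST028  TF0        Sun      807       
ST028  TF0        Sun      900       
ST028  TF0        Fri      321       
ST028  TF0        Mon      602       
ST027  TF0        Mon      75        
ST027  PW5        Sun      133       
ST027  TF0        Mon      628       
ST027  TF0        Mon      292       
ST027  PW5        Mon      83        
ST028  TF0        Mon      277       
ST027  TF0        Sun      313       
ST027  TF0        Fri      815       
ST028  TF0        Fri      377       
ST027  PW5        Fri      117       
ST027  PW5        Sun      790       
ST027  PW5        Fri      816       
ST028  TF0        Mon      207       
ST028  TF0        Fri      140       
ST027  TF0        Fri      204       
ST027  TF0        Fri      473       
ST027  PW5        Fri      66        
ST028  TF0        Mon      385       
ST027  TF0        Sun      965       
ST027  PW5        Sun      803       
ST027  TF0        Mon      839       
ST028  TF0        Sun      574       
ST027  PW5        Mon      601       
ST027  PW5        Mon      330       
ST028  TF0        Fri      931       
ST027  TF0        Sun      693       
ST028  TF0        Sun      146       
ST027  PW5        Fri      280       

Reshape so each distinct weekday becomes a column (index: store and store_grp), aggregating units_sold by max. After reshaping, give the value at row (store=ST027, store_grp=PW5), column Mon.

601

Rows with store=ST027, store_grp=PW5 and weekday=Mon: units_sold values are 76, 83, 601, 330.
max(76, 83, 601, 330) = 601.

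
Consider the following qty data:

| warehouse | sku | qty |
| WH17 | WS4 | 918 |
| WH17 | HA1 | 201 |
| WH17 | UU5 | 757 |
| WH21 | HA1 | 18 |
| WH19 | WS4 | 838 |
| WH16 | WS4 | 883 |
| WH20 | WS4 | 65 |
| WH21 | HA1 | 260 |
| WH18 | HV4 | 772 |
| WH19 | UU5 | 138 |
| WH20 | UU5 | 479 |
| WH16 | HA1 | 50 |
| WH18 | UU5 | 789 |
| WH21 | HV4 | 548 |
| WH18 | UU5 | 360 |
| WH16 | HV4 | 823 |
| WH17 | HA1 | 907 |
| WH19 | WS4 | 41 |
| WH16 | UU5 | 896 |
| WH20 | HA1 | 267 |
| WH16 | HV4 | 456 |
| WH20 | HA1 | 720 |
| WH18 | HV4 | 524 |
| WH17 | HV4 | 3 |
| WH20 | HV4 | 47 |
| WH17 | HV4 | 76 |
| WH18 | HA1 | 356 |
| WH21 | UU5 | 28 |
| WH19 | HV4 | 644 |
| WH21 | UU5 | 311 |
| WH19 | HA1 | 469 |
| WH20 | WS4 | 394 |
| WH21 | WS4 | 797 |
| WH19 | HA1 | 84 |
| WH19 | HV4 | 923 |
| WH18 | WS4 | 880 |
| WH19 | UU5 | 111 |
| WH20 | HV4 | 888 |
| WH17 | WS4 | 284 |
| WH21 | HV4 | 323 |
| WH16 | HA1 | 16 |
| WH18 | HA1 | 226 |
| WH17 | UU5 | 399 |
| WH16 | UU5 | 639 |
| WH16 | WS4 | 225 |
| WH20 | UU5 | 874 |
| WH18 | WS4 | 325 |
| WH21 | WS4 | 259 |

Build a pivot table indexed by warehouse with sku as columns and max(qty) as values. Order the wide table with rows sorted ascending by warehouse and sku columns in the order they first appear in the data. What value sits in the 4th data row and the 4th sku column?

923

With rows sorted ascending by warehouse, row 4 is warehouse=WH19. sku columns in first-appearance order: WS4, HA1, UU5, HV4; column 4 is HV4.
Long rows with warehouse=WH19, sku=HV4: max(644, 923) = 923.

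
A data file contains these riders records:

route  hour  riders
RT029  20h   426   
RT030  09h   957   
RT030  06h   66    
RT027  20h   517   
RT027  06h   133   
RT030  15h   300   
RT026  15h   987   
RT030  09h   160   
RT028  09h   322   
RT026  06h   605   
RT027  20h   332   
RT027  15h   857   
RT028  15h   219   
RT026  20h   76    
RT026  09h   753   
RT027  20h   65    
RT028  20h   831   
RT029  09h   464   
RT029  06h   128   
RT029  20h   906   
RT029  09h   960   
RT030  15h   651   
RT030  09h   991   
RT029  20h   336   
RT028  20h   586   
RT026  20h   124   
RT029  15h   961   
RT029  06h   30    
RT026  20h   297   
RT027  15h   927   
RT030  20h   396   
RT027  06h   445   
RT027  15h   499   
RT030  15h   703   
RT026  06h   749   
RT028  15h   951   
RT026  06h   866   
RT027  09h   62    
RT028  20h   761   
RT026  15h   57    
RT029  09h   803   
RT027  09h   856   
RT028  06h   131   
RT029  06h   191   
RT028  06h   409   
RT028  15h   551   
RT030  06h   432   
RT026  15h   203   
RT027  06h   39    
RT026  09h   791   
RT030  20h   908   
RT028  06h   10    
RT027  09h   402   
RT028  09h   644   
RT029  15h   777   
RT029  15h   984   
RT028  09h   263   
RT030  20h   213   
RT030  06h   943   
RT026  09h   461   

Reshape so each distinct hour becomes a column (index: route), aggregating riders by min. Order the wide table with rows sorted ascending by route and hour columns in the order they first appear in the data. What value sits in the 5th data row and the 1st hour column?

213

With rows sorted ascending by route, row 5 is route=RT030. hour columns in first-appearance order: 20h, 09h, 06h, 15h; column 1 is 20h.
Long rows with route=RT030, hour=20h: min(396, 908, 213) = 213.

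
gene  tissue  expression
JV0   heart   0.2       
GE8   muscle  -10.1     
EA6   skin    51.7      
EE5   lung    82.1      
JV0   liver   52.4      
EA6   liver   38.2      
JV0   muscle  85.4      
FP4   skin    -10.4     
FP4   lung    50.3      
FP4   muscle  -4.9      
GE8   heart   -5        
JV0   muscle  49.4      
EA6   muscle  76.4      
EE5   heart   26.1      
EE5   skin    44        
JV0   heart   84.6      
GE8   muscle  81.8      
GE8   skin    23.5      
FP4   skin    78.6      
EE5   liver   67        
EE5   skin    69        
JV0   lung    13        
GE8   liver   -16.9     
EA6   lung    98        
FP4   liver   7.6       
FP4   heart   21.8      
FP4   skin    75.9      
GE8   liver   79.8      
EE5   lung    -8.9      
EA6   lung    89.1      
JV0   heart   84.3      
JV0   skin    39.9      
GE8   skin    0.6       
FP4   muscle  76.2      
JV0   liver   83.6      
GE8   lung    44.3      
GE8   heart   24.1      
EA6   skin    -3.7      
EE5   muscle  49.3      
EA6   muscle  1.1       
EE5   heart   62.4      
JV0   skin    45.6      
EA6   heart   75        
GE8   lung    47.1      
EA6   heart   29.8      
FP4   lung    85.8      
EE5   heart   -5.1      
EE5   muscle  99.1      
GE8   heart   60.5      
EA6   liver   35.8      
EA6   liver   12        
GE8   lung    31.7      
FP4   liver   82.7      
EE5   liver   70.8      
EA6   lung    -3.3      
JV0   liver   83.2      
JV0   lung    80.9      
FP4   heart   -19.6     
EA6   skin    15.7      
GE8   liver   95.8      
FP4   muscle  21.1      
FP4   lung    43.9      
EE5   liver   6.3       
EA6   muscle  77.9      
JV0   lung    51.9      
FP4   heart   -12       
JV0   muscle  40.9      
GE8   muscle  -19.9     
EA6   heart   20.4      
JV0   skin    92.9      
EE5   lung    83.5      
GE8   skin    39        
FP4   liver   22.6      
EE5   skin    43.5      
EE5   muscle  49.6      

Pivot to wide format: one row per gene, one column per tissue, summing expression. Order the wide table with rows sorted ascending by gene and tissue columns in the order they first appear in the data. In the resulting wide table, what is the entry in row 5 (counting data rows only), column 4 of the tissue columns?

With rows sorted ascending by gene, row 5 is gene=JV0. tissue columns in first-appearance order: heart, muscle, skin, lung, liver; column 4 is lung.
Long rows with gene=JV0, tissue=lung: 13 + 80.9 + 51.9 = 145.8.

145.8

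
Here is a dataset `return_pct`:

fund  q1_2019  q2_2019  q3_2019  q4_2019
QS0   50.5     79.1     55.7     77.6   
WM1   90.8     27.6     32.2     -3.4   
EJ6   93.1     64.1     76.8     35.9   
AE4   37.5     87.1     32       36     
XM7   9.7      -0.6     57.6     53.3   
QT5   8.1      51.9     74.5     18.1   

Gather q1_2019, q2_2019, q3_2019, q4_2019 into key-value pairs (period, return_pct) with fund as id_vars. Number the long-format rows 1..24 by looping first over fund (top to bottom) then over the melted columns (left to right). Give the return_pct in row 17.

9.7

24 rows total (6 × 4). Row 17: index ⌊(17-1)/4⌋ = 4 into fund → XM7; (17-1) mod 4 = 0 into the melted columns → q1_2019.
So row 17 is (XM7, q1_2019, 9.7); return_pct = 9.7.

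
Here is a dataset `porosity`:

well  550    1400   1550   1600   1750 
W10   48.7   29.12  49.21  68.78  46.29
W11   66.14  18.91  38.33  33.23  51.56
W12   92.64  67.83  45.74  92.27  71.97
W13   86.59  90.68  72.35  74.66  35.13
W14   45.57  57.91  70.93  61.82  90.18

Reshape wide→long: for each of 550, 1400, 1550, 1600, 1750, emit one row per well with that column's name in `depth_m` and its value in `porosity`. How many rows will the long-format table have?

25

5 well values × 5 melted columns = 25 rows.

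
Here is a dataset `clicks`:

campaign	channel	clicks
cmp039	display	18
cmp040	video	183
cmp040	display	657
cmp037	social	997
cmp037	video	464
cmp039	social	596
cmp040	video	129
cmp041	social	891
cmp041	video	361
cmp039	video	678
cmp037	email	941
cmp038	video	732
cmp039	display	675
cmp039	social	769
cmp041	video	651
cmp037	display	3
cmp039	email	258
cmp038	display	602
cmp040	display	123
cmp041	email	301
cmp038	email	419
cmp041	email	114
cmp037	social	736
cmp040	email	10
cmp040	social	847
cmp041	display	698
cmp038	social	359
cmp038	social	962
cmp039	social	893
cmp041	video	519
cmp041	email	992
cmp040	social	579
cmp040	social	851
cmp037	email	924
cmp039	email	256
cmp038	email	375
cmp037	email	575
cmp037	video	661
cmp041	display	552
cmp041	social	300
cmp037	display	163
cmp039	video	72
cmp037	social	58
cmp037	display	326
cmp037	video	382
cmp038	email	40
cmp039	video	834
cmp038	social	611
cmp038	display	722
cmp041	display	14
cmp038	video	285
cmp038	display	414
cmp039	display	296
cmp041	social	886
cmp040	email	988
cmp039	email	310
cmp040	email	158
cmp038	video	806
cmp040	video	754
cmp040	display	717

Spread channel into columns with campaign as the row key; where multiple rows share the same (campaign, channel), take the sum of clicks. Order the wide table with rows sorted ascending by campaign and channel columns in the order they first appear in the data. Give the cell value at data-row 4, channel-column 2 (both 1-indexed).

With rows sorted ascending by campaign, row 4 is campaign=cmp040. channel columns in first-appearance order: display, video, social, email; column 2 is video.
Long rows with campaign=cmp040, channel=video: 183 + 129 + 754 = 1066.

1066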